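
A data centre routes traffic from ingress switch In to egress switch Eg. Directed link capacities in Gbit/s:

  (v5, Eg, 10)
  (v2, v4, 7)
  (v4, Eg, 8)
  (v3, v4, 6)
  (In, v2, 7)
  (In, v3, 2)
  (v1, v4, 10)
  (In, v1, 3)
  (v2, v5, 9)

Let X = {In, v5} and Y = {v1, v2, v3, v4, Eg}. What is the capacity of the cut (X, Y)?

22

Edges leaving {In, v5}: In→v1 (3), In→v2 (7), In→v3 (2), v5→Eg (10).
Cut capacity = 3 + 7 + 2 + 10 = 22.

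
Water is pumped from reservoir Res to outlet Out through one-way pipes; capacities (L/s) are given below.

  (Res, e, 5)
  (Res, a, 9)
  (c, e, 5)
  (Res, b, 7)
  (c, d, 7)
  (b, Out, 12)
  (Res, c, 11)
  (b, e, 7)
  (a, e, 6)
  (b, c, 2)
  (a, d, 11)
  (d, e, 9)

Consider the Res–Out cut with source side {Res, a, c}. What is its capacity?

41

Edges leaving {Res, a, c}: Res→b (7), Res→e (5), a→d (11), a→e (6), c→d (7), c→e (5).
Cut capacity = 7 + 5 + 11 + 6 + 7 + 5 = 41.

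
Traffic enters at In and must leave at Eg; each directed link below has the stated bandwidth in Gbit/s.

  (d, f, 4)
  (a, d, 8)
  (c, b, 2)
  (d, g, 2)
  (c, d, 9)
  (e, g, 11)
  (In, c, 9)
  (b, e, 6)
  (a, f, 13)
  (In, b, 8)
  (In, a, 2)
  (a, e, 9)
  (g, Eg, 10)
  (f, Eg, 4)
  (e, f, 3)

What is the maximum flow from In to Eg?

14

Augment In→a→f→Eg: bottleneck 2, flow now 2.
Augment In→b→e→f→Eg: bottleneck 2, flow now 4.
Augment In→b→e→g→Eg: bottleneck 4, flow now 8.
Augment In→c→d→g→Eg: bottleneck 2, flow now 10.
Augment In→c→d→f→e→g→Eg: bottleneck 2, flow now 12. (uses reverse residual edge)
Augment In→c→d→f→a→e→g→Eg: bottleneck 2, flow now 14. (uses reverse residual edge)
No augmenting path remains; maximum flow = 14.
In the residual graph, reachable from In: {In, b, c, d}.
Min-cut edges: In→a (2), b→e (6), d→f (4), d→g (2); capacity 2 + 6 + 4 + 2 = 14.
This cut is saturated, so no flow can exceed 14.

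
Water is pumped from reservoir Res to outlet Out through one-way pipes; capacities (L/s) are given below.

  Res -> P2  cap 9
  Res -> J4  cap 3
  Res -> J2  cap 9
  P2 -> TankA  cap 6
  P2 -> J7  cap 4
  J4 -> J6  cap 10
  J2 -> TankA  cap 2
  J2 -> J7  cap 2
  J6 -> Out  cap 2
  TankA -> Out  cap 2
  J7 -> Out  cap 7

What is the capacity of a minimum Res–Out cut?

10

Augment Res→P2→TankA→Out: bottleneck 2, flow now 2.
Augment Res→P2→J7→Out: bottleneck 4, flow now 6.
Augment Res→J4→J6→Out: bottleneck 2, flow now 8.
Augment Res→J2→J7→Out: bottleneck 2, flow now 10.
No augmenting path remains; maximum flow = 10.
By max-flow min-cut, the minimum cut capacity equals the max flow.
In the residual graph, reachable from Res: {Res, P2, J4, J2, J6, TankA}.
Min-cut edges: P2→J7 (4), J2→J7 (2), J6→Out (2), TankA→Out (2); capacity 4 + 2 + 2 + 2 = 10.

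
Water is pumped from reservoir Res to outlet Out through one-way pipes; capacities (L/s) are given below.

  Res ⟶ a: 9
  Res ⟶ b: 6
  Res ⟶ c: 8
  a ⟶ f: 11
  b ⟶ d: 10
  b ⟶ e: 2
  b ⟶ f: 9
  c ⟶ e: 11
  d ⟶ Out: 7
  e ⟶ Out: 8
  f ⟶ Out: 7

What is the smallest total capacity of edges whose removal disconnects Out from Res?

21

Augment Res→a→f→Out: bottleneck 7, flow now 7.
Augment Res→b→d→Out: bottleneck 6, flow now 13.
Augment Res→c→e→Out: bottleneck 8, flow now 21.
No augmenting path remains; maximum flow = 21.
By max-flow min-cut, the minimum cut capacity equals the max flow.
In the residual graph, reachable from Res: {Res, a, f}.
Min-cut edges: Res→b (6), Res→c (8), f→Out (7); capacity 6 + 8 + 7 = 21.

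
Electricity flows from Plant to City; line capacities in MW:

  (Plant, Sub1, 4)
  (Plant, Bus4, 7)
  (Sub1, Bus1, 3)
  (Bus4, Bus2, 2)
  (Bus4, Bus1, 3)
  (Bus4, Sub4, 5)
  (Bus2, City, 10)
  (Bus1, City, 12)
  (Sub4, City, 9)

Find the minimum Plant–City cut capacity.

Augment Plant→Sub1→Bus1→City: bottleneck 3, flow now 3.
Augment Plant→Bus4→Bus2→City: bottleneck 2, flow now 5.
Augment Plant→Bus4→Bus1→City: bottleneck 3, flow now 8.
Augment Plant→Bus4→Sub4→City: bottleneck 2, flow now 10.
No augmenting path remains; maximum flow = 10.
By max-flow min-cut, the minimum cut capacity equals the max flow.
In the residual graph, reachable from Plant: {Plant, Sub1}.
Min-cut edges: Plant→Bus4 (7), Sub1→Bus1 (3); capacity 7 + 3 = 10.

10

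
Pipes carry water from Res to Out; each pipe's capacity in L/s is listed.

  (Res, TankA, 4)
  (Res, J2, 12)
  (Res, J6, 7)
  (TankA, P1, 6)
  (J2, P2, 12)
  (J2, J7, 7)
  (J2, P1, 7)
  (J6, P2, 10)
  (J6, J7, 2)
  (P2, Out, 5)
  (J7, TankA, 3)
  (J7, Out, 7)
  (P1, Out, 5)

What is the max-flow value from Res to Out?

17

Augment Res→TankA→P1→Out: bottleneck 4, flow now 4.
Augment Res→J2→P2→Out: bottleneck 5, flow now 9.
Augment Res→J2→J7→Out: bottleneck 7, flow now 16.
Augment Res→J6→P2→J2→P1→Out: bottleneck 1, flow now 17. (uses reverse residual edge)
No augmenting path remains; maximum flow = 17.
In the residual graph, reachable from Res: {Res, TankA, J2, J6, P2, J7, P1}.
Min-cut edges: P2→Out (5), J7→Out (7), P1→Out (5); capacity 5 + 7 + 5 = 17.
This cut is saturated, so no flow can exceed 17.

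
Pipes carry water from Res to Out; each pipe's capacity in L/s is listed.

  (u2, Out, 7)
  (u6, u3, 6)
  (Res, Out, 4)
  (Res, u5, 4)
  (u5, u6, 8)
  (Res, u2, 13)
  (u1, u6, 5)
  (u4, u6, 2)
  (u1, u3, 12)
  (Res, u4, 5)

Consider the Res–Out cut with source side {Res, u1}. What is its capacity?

Edges leaving {Res, u1}: Res→u2 (13), Res→u4 (5), Res→u5 (4), Res→Out (4), u1→u3 (12), u1→u6 (5).
Cut capacity = 13 + 5 + 4 + 4 + 12 + 5 = 43.

43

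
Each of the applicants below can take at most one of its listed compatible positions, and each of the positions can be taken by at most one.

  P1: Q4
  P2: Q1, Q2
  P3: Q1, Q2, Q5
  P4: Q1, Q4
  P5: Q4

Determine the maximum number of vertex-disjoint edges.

4

Unit-capacity flow: source→left, listed edges, right→sink; max matching = max flow.
Augmenting path P1→Q4 (+1); matched 1.
Augmenting path P2→Q1 (+1); matched 2.
Augmenting path P3→Q2 (+1); matched 3.
Augmenting path P4→Q1→P2→Q2→P3→Q5 (+1); matched 4.
No augmenting path remains; maximum matching = 4.
König certificate: {P2, P3, P4, Q4} is a vertex cover of size 4 (every listed pair touches it), so no matching can be larger.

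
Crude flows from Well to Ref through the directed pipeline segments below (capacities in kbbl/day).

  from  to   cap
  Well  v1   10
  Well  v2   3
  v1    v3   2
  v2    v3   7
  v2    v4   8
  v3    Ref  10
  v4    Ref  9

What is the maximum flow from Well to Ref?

Augment Well→v1→v3→Ref: bottleneck 2, flow now 2.
Augment Well→v2→v3→Ref: bottleneck 3, flow now 5.
No augmenting path remains; maximum flow = 5.
In the residual graph, reachable from Well: {Well, v1}.
Min-cut edges: Well→v2 (3), v1→v3 (2); capacity 3 + 2 = 5.
This cut is saturated, so no flow can exceed 5.

5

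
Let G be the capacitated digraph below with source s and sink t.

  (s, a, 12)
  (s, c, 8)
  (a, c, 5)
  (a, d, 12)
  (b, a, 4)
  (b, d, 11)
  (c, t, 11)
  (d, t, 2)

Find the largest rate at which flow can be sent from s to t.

Augment s→c→t: bottleneck 8, flow now 8.
Augment s→a→c→t: bottleneck 3, flow now 11.
Augment s→a→d→t: bottleneck 2, flow now 13.
No augmenting path remains; maximum flow = 13.
In the residual graph, reachable from s: {s, a, c, d}.
Min-cut edges: c→t (11), d→t (2); capacity 11 + 2 = 13.
This cut is saturated, so no flow can exceed 13.

13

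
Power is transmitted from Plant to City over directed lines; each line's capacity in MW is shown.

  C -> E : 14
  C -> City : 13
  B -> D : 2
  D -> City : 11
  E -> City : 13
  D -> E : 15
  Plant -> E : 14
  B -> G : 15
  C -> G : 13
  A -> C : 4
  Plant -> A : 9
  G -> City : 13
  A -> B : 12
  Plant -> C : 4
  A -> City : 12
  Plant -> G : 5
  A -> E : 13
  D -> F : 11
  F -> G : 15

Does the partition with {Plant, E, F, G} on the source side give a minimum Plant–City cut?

Given cut capacity: 9 + 4 + 13 + 13 = 39.
Augment Plant→A→City: bottleneck 9, flow now 9.
Augment Plant→C→City: bottleneck 4, flow now 13.
Augment Plant→E→City: bottleneck 13, flow now 26.
Augment Plant→G→City: bottleneck 5, flow now 31.
No augmenting path remains; maximum flow = 31.
In the residual graph, reachable from Plant: {Plant, E}.
Min-cut edges: Plant→A (9), Plant→C (4), Plant→G (5), E→City (13); capacity 9 + 4 + 5 + 13 = 31.
Cut capacity 39 exceeds the max flow 31, so it is not minimum.

No — its capacity is 39, but the minimum cut has capacity 31.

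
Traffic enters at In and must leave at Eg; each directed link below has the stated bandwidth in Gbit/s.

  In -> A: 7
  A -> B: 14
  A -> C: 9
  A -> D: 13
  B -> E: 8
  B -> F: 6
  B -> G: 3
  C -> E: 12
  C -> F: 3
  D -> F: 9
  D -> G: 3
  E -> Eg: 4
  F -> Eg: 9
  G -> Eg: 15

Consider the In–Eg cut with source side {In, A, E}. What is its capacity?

40

Edges leaving {In, A, E}: A→B (14), A→C (9), A→D (13), E→Eg (4).
Cut capacity = 14 + 9 + 13 + 4 = 40.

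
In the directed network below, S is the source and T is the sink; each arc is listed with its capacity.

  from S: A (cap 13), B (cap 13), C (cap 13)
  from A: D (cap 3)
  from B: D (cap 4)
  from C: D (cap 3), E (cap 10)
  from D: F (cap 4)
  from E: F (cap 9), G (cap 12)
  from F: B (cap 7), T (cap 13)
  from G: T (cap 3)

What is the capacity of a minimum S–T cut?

Augment S→A→D→F→T: bottleneck 3, flow now 3.
Augment S→B→D→F→T: bottleneck 1, flow now 4.
Augment S→C→E→F→T: bottleneck 9, flow now 13.
Augment S→C→E→G→T: bottleneck 1, flow now 14.
No augmenting path remains; maximum flow = 14.
By max-flow min-cut, the minimum cut capacity equals the max flow.
In the residual graph, reachable from S: {S, A, B, C, D}.
Min-cut edges: C→E (10), D→F (4); capacity 10 + 4 = 14.

14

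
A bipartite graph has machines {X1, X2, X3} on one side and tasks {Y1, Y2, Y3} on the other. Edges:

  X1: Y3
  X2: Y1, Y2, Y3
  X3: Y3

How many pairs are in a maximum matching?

2

Unit-capacity flow: source→left, listed edges, right→sink; max matching = max flow.
Augmenting path X1→Y3 (+1); matched 1.
Augmenting path X2→Y1 (+1); matched 2.
No augmenting path remains; maximum matching = 2.
König certificate: {X2, Y3} is a vertex cover of size 2 (every listed pair touches it), so no matching can be larger.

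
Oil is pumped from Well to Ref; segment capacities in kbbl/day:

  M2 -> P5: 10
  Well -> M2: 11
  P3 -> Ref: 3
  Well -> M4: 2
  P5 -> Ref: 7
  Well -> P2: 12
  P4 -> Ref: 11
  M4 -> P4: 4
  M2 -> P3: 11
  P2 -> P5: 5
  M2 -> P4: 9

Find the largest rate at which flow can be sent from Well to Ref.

18

Augment Well→M4→P4→Ref: bottleneck 2, flow now 2.
Augment Well→M2→P4→Ref: bottleneck 9, flow now 11.
Augment Well→M2→P3→Ref: bottleneck 2, flow now 13.
Augment Well→P2→P5→Ref: bottleneck 5, flow now 18.
No augmenting path remains; maximum flow = 18.
In the residual graph, reachable from Well: {Well, P2}.
Min-cut edges: Well→M4 (2), Well→M2 (11), P2→P5 (5); capacity 2 + 11 + 5 = 18.
This cut is saturated, so no flow can exceed 18.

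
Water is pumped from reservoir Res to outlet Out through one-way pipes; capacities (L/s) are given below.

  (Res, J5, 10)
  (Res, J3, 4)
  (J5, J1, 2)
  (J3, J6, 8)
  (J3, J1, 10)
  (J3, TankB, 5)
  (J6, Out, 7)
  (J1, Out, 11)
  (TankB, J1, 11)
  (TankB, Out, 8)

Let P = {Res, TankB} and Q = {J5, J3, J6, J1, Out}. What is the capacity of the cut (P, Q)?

Edges leaving {Res, TankB}: Res→J5 (10), Res→J3 (4), TankB→J1 (11), TankB→Out (8).
Cut capacity = 10 + 4 + 11 + 8 = 33.

33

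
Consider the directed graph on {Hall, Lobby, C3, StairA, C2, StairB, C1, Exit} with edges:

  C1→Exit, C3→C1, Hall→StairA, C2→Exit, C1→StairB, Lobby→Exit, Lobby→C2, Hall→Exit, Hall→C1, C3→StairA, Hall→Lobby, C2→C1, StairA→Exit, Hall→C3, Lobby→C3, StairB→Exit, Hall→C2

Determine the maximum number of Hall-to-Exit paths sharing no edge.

Assign every edge capacity 1; by Menger, the answer equals the max flow.
Path Hall→Exit (+1); total 1.
Path Hall→Lobby→Exit (+1); total 2.
Path Hall→StairA→Exit (+1); total 3.
Path Hall→C2→Exit (+1); total 4.
Path Hall→C1→Exit (+1); total 5.
Path Hall→C3→C1→StairB→Exit (+1); total 6.
No residual Hall→Exit path; max flow = 6.
Certifying cut of size 6: {Hall→C1, Hall→C2, Hall→C3, Hall→Exit, Hall→Lobby, Hall→StairA}.

6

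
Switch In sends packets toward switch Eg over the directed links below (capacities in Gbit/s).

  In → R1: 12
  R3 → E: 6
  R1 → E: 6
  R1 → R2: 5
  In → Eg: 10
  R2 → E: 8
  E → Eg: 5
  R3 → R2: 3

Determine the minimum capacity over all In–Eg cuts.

15

Augment In→Eg: bottleneck 10, flow now 10.
Augment In→R1→E→Eg: bottleneck 5, flow now 15.
No augmenting path remains; maximum flow = 15.
By max-flow min-cut, the minimum cut capacity equals the max flow.
In the residual graph, reachable from In: {In, R1, R2, E}.
Min-cut edges: In→Eg (10), E→Eg (5); capacity 10 + 5 = 15.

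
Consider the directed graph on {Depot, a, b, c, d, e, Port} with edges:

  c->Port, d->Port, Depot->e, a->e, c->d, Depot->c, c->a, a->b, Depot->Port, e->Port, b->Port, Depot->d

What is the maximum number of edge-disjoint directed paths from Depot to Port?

Assign every edge capacity 1; by Menger, the answer equals the max flow.
Path Depot→Port (+1); total 1.
Path Depot→c→Port (+1); total 2.
Path Depot→d→Port (+1); total 3.
Path Depot→e→Port (+1); total 4.
No residual Depot→Port path; max flow = 4.
Certifying cut of size 4: {Depot→Port, Depot→c, Depot→d, Depot→e}.

4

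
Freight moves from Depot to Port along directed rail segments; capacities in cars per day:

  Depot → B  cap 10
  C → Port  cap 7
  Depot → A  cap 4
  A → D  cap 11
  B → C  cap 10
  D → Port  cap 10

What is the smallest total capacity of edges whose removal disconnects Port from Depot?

11

Augment Depot→A→D→Port: bottleneck 4, flow now 4.
Augment Depot→B→C→Port: bottleneck 7, flow now 11.
No augmenting path remains; maximum flow = 11.
By max-flow min-cut, the minimum cut capacity equals the max flow.
In the residual graph, reachable from Depot: {Depot, B, C}.
Min-cut edges: Depot→A (4), C→Port (7); capacity 4 + 7 = 11.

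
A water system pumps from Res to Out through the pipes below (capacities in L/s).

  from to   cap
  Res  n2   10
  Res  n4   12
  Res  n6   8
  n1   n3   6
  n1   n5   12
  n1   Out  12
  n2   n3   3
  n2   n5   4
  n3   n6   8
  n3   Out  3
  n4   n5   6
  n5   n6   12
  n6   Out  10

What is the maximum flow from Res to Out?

Augment Res→n6→Out: bottleneck 8, flow now 8.
Augment Res→n2→n3→Out: bottleneck 3, flow now 11.
Augment Res→n2→n5→n6→Out: bottleneck 2, flow now 13.
No augmenting path remains; maximum flow = 13.
In the residual graph, reachable from Res: {Res, n2, n4, n5, n6}.
Min-cut edges: n2→n3 (3), n6→Out (10); capacity 3 + 10 = 13.
This cut is saturated, so no flow can exceed 13.

13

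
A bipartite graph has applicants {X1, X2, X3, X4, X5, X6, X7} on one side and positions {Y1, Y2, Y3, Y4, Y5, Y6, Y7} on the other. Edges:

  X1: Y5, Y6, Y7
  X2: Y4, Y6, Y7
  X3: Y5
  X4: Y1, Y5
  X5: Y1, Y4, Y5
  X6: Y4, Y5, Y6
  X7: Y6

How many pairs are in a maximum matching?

5

Unit-capacity flow: source→left, listed edges, right→sink; max matching = max flow.
Augmenting path X1→Y5 (+1); matched 1.
Augmenting path X2→Y4 (+1); matched 2.
Augmenting path X4→Y1 (+1); matched 3.
Augmenting path X6→Y6 (+1); matched 4.
Augmenting path X3→Y5→X1→Y7 (+1); matched 5.
No augmenting path remains; maximum matching = 5.
König certificate: {Y1, Y4, Y5, Y6, Y7} is a vertex cover of size 5 (every listed pair touches it), so no matching can be larger.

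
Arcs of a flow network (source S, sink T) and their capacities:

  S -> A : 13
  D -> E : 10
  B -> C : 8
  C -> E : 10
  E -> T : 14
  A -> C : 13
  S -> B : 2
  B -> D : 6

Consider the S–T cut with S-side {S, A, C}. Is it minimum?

Given cut capacity: 2 + 10 = 12.
Augment S→A→C→E→T: bottleneck 10, flow now 10.
Augment S→B→D→E→T: bottleneck 2, flow now 12.
No augmenting path remains; maximum flow = 12.
Cut capacity 12 equals the max flow, so it is a minimum cut.

Yes — it is a minimum cut (capacity 12).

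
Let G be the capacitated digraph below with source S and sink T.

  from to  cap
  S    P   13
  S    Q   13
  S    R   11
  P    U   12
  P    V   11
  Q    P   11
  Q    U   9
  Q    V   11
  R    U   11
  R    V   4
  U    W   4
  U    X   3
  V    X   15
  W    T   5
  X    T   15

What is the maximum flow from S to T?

Augment S→P→U→W→T: bottleneck 4, flow now 4.
Augment S→P→U→X→T: bottleneck 3, flow now 7.
Augment S→P→V→X→T: bottleneck 6, flow now 13.
Augment S→Q→V→X→T: bottleneck 6, flow now 19.
No augmenting path remains; maximum flow = 19.
In the residual graph, reachable from S: {S, P, Q, R, U, V, X}.
Min-cut edges: U→W (4), X→T (15); capacity 4 + 15 = 19.
This cut is saturated, so no flow can exceed 19.

19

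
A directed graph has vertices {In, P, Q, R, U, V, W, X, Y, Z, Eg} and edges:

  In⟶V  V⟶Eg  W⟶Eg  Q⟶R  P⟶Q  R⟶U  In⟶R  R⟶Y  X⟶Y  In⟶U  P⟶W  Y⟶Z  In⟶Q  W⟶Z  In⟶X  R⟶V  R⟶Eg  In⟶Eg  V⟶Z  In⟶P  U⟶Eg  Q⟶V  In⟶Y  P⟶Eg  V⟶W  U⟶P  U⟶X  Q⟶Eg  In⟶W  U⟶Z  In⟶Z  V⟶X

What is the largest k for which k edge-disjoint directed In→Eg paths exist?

7

Assign every edge capacity 1; by Menger, the answer equals the max flow.
Path In→Eg (+1); total 1.
Path In→P→Eg (+1); total 2.
Path In→Q→Eg (+1); total 3.
Path In→R→Eg (+1); total 4.
Path In→U→Eg (+1); total 5.
Path In→V→Eg (+1); total 6.
Path In→W→Eg (+1); total 7.
No residual In→Eg path; max flow = 7.
Certifying cut of size 7: {In→Eg, In→P, In→Q, In→R, In→U, In→V, In→W}.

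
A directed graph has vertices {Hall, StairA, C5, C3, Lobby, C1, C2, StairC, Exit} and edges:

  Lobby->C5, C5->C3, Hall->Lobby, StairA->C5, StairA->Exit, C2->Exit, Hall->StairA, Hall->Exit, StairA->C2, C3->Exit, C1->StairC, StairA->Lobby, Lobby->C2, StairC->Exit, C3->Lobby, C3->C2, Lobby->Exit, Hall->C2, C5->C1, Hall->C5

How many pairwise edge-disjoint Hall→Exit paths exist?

Assign every edge capacity 1; by Menger, the answer equals the max flow.
Path Hall→Exit (+1); total 1.
Path Hall→StairA→Exit (+1); total 2.
Path Hall→Lobby→Exit (+1); total 3.
Path Hall→C2→Exit (+1); total 4.
Path Hall→C5→C3→Exit (+1); total 5.
No residual Hall→Exit path; max flow = 5.
Certifying cut of size 5: {Hall→C2, Hall→C5, Hall→Exit, Hall→Lobby, Hall→StairA}.

5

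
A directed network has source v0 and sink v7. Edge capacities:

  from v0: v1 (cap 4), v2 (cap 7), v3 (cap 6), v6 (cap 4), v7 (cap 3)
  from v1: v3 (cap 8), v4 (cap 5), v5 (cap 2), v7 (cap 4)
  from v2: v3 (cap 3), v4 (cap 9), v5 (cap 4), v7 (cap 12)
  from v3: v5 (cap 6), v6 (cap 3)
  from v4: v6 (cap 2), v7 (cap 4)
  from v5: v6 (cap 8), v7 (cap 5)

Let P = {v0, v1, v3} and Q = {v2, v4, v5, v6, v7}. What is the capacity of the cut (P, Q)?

Edges leaving {v0, v1, v3}: v0→v2 (7), v0→v6 (4), v0→v7 (3), v1→v4 (5), v1→v5 (2), v1→v7 (4), v3→v5 (6), v3→v6 (3).
Cut capacity = 7 + 4 + 3 + 5 + 2 + 4 + 6 + 3 = 34.

34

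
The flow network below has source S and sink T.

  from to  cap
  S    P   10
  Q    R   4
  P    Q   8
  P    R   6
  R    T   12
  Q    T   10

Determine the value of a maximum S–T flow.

10

Augment S→P→Q→T: bottleneck 8, flow now 8.
Augment S→P→R→T: bottleneck 2, flow now 10.
No augmenting path remains; maximum flow = 10.
In the residual graph, reachable from S: {S}.
Min-cut edges: S→P (10); capacity 10 = 10.
This cut is saturated, so no flow can exceed 10.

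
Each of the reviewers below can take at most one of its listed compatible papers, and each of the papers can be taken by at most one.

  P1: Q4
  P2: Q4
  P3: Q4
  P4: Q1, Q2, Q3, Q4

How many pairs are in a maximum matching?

Unit-capacity flow: source→left, listed edges, right→sink; max matching = max flow.
Augmenting path P1→Q4 (+1); matched 1.
Augmenting path P4→Q1 (+1); matched 2.
No augmenting path remains; maximum matching = 2.
König certificate: {P4, Q4} is a vertex cover of size 2 (every listed pair touches it), so no matching can be larger.

2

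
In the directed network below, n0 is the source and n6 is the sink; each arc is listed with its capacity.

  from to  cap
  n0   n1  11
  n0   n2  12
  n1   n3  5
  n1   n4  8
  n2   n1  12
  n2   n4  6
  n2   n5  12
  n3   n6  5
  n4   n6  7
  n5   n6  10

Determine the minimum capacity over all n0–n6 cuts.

Augment n0→n1→n3→n6: bottleneck 5, flow now 5.
Augment n0→n1→n4→n6: bottleneck 6, flow now 11.
Augment n0→n2→n4→n6: bottleneck 1, flow now 12.
Augment n0→n2→n5→n6: bottleneck 10, flow now 22.
No augmenting path remains; maximum flow = 22.
By max-flow min-cut, the minimum cut capacity equals the max flow.
In the residual graph, reachable from n0: {n0, n1, n2, n4, n5}.
Min-cut edges: n1→n3 (5), n4→n6 (7), n5→n6 (10); capacity 5 + 7 + 10 = 22.

22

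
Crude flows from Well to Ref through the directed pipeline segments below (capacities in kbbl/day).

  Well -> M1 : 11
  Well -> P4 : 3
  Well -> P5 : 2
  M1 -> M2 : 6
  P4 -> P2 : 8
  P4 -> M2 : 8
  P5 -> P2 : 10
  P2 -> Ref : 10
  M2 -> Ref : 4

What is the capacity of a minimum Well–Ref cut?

9

Augment Well→M1→M2→Ref: bottleneck 4, flow now 4.
Augment Well→P4→P2→Ref: bottleneck 3, flow now 7.
Augment Well→P5→P2→Ref: bottleneck 2, flow now 9.
No augmenting path remains; maximum flow = 9.
By max-flow min-cut, the minimum cut capacity equals the max flow.
In the residual graph, reachable from Well: {Well, M1, M2}.
Min-cut edges: Well→P4 (3), Well→P5 (2), M2→Ref (4); capacity 3 + 2 + 4 = 9.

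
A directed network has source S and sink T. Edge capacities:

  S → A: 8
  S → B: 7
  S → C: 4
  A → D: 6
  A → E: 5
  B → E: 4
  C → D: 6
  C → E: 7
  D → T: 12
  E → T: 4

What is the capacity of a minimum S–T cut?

14

Augment S→A→D→T: bottleneck 6, flow now 6.
Augment S→A→E→T: bottleneck 2, flow now 8.
Augment S→B→E→T: bottleneck 2, flow now 10.
Augment S→C→D→T: bottleneck 4, flow now 14.
No augmenting path remains; maximum flow = 14.
By max-flow min-cut, the minimum cut capacity equals the max flow.
In the residual graph, reachable from S: {S, A, B, E}.
Min-cut edges: S→C (4), A→D (6), E→T (4); capacity 4 + 6 + 4 = 14.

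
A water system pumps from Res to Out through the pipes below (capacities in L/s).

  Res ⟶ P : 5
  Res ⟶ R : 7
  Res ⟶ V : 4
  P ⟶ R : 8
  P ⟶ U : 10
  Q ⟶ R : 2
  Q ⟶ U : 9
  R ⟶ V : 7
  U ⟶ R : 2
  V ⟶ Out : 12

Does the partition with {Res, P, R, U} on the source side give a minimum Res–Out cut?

Yes — it is a minimum cut (capacity 11).

Given cut capacity: 4 + 7 = 11.
Augment Res→V→Out: bottleneck 4, flow now 4.
Augment Res→R→V→Out: bottleneck 7, flow now 11.
No augmenting path remains; maximum flow = 11.
Cut capacity 11 equals the max flow, so it is a minimum cut.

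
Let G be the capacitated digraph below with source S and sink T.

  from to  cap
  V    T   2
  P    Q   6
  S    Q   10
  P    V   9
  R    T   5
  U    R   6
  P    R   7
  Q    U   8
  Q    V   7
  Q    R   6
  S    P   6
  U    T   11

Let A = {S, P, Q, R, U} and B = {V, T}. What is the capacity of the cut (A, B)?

Edges leaving {S, P, Q, R, U}: P→V (9), Q→V (7), R→T (5), U→T (11).
Cut capacity = 9 + 7 + 5 + 11 = 32.

32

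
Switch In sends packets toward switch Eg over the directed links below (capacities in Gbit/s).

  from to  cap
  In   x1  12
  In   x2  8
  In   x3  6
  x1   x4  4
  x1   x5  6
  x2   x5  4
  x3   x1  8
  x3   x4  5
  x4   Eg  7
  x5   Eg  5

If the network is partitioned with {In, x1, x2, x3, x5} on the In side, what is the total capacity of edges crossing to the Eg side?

Edges leaving {In, x1, x2, x3, x5}: x1→x4 (4), x3→x4 (5), x5→Eg (5).
Cut capacity = 4 + 5 + 5 = 14.

14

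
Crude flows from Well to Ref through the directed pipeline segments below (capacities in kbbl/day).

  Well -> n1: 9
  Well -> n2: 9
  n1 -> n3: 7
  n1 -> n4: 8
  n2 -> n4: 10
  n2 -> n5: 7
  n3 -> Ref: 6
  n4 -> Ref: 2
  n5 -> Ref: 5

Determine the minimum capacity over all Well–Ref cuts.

Augment Well→n1→n3→Ref: bottleneck 6, flow now 6.
Augment Well→n1→n4→Ref: bottleneck 2, flow now 8.
Augment Well→n2→n5→Ref: bottleneck 5, flow now 13.
No augmenting path remains; maximum flow = 13.
By max-flow min-cut, the minimum cut capacity equals the max flow.
In the residual graph, reachable from Well: {Well, n1, n2, n3, n4, n5}.
Min-cut edges: n3→Ref (6), n4→Ref (2), n5→Ref (5); capacity 6 + 2 + 5 = 13.

13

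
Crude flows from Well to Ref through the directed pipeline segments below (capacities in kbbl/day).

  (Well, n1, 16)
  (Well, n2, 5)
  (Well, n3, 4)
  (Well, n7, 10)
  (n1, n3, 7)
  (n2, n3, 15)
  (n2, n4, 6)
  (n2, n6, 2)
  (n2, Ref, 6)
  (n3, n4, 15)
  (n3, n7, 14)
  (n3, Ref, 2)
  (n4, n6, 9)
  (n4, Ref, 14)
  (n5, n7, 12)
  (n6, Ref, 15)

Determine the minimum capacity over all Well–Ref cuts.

16

Augment Well→n2→Ref: bottleneck 5, flow now 5.
Augment Well→n3→Ref: bottleneck 2, flow now 7.
Augment Well→n3→n4→Ref: bottleneck 2, flow now 9.
Augment Well→n1→n3→n4→Ref: bottleneck 7, flow now 16.
No augmenting path remains; maximum flow = 16.
By max-flow min-cut, the minimum cut capacity equals the max flow.
In the residual graph, reachable from Well: {Well, n1, n7}.
Min-cut edges: Well→n2 (5), Well→n3 (4), n1→n3 (7); capacity 5 + 4 + 7 = 16.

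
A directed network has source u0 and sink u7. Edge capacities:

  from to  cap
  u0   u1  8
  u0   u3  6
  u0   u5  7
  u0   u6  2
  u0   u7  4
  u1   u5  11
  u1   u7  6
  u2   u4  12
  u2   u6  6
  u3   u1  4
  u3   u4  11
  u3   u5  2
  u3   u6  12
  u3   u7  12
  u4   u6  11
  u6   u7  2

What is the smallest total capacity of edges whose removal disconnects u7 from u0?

18

Augment u0→u7: bottleneck 4, flow now 4.
Augment u0→u1→u7: bottleneck 6, flow now 10.
Augment u0→u3→u7: bottleneck 6, flow now 16.
Augment u0→u6→u7: bottleneck 2, flow now 18.
No augmenting path remains; maximum flow = 18.
By max-flow min-cut, the minimum cut capacity equals the max flow.
In the residual graph, reachable from u0: {u0, u1, u5}.
Min-cut edges: u0→u3 (6), u0→u6 (2), u0→u7 (4), u1→u7 (6); capacity 6 + 2 + 4 + 6 = 18.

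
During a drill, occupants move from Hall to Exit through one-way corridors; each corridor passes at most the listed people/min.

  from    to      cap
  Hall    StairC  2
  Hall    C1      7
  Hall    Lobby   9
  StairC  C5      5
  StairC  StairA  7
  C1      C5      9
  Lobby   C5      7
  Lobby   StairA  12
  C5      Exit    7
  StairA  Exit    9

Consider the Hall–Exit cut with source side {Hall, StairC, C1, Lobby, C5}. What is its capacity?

26

Edges leaving {Hall, StairC, C1, Lobby, C5}: StairC→StairA (7), Lobby→StairA (12), C5→Exit (7).
Cut capacity = 7 + 12 + 7 = 26.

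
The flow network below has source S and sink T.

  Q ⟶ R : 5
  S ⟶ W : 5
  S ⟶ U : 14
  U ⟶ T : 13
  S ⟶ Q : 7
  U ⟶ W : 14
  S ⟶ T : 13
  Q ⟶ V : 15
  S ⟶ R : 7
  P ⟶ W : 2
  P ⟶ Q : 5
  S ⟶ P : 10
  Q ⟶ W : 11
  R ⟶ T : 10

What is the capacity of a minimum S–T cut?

36

Augment S→T: bottleneck 13, flow now 13.
Augment S→R→T: bottleneck 7, flow now 20.
Augment S→U→T: bottleneck 13, flow now 33.
Augment S→Q→R→T: bottleneck 3, flow now 36.
No augmenting path remains; maximum flow = 36.
By max-flow min-cut, the minimum cut capacity equals the max flow.
In the residual graph, reachable from S: {S, P, Q, R, U, V, W}.
Min-cut edges: S→T (13), R→T (10), U→T (13); capacity 13 + 10 + 13 = 36.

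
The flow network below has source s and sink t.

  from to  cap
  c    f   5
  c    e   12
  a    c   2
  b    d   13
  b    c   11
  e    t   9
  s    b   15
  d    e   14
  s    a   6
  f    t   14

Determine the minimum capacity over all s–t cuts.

Augment s→a→c→e→t: bottleneck 2, flow now 2.
Augment s→b→c→e→t: bottleneck 7, flow now 9.
Augment s→b→c→f→t: bottleneck 4, flow now 13.
Augment s→b→d→e→c→f→t: bottleneck 1, flow now 14. (uses reverse residual edge)
No augmenting path remains; maximum flow = 14.
By max-flow min-cut, the minimum cut capacity equals the max flow.
In the residual graph, reachable from s: {s, a, b, c, d, e}.
Min-cut edges: c→f (5), e→t (9); capacity 5 + 9 = 14.

14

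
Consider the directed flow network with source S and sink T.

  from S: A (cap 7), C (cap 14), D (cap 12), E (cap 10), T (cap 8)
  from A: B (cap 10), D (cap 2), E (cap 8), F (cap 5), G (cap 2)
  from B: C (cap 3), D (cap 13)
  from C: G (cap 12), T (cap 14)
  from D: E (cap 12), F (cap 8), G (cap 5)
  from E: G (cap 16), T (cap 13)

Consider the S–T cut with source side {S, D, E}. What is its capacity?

71

Edges leaving {S, D, E}: S→A (7), S→C (14), S→T (8), D→F (8), D→G (5), E→G (16), E→T (13).
Cut capacity = 7 + 14 + 8 + 8 + 5 + 16 + 13 = 71.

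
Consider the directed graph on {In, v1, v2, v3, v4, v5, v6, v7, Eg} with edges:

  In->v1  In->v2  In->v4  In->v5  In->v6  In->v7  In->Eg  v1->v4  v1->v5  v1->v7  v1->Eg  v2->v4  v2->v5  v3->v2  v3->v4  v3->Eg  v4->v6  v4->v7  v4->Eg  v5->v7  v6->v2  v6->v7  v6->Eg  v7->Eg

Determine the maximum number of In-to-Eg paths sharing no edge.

Assign every edge capacity 1; by Menger, the answer equals the max flow.
Path In→Eg (+1); total 1.
Path In→v1→Eg (+1); total 2.
Path In→v4→Eg (+1); total 3.
Path In→v6→Eg (+1); total 4.
Path In→v7→Eg (+1); total 5.
No residual In→Eg path; max flow = 5.
Certifying cut of size 5: {In→Eg, In→v1, v4→Eg, v6→Eg, v7→Eg}.

5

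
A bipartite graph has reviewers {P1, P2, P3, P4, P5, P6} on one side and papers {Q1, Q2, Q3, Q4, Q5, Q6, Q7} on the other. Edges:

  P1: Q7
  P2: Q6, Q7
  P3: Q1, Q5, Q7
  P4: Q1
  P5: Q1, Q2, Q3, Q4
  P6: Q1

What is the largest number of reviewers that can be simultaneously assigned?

Unit-capacity flow: source→left, listed edges, right→sink; max matching = max flow.
Augmenting path P1→Q7 (+1); matched 1.
Augmenting path P2→Q6 (+1); matched 2.
Augmenting path P3→Q1 (+1); matched 3.
Augmenting path P5→Q2 (+1); matched 4.
Augmenting path P4→Q1→P3→Q5 (+1); matched 5.
No augmenting path remains; maximum matching = 5.
König certificate: {P1, P2, P3, P5, Q1} is a vertex cover of size 5 (every listed pair touches it), so no matching can be larger.

5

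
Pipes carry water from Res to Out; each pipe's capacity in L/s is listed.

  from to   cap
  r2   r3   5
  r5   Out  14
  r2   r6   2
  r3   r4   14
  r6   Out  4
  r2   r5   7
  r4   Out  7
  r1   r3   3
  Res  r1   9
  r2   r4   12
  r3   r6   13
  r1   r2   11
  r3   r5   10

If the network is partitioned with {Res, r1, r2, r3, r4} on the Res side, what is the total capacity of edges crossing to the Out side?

39

Edges leaving {Res, r1, r2, r3, r4}: r2→r5 (7), r2→r6 (2), r3→r5 (10), r3→r6 (13), r4→Out (7).
Cut capacity = 7 + 2 + 10 + 13 + 7 = 39.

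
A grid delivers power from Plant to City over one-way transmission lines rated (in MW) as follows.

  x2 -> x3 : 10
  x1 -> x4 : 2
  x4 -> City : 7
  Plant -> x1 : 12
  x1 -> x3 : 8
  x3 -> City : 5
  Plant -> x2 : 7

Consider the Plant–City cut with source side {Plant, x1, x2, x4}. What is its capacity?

25

Edges leaving {Plant, x1, x2, x4}: x1→x3 (8), x2→x3 (10), x4→City (7).
Cut capacity = 8 + 10 + 7 = 25.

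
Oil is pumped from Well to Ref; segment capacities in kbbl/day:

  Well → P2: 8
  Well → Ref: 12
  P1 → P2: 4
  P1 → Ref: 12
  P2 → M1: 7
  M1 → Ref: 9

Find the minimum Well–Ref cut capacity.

19

Augment Well→Ref: bottleneck 12, flow now 12.
Augment Well→P2→M1→Ref: bottleneck 7, flow now 19.
No augmenting path remains; maximum flow = 19.
By max-flow min-cut, the minimum cut capacity equals the max flow.
In the residual graph, reachable from Well: {Well, P2}.
Min-cut edges: Well→Ref (12), P2→M1 (7); capacity 12 + 7 = 19.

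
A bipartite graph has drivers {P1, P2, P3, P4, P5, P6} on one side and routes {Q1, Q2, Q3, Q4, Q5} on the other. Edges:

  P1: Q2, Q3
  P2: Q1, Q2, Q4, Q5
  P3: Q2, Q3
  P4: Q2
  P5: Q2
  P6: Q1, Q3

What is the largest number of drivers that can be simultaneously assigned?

Unit-capacity flow: source→left, listed edges, right→sink; max matching = max flow.
Augmenting path P1→Q2 (+1); matched 1.
Augmenting path P2→Q1 (+1); matched 2.
Augmenting path P3→Q3 (+1); matched 3.
Augmenting path P6→Q1→P2→Q4 (+1); matched 4.
No augmenting path remains; maximum matching = 4.
König certificate: {P2, P6, Q2, Q3} is a vertex cover of size 4 (every listed pair touches it), so no matching can be larger.

4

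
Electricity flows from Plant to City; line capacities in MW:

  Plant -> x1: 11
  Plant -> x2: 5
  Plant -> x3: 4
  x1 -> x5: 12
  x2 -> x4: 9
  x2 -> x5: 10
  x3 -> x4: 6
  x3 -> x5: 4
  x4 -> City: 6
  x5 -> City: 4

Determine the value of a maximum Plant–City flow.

10

Augment Plant→x1→x5→City: bottleneck 4, flow now 4.
Augment Plant→x2→x4→City: bottleneck 5, flow now 9.
Augment Plant→x3→x4→City: bottleneck 1, flow now 10.
No augmenting path remains; maximum flow = 10.
In the residual graph, reachable from Plant: {Plant, x1, x2, x3, x4, x5}.
Min-cut edges: x4→City (6), x5→City (4); capacity 6 + 4 = 10.
This cut is saturated, so no flow can exceed 10.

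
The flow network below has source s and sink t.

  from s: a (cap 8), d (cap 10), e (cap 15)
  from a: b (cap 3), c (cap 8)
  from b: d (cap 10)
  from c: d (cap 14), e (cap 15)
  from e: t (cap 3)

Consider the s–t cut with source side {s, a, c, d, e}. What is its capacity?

Edges leaving {s, a, c, d, e}: a→b (3), e→t (3).
Cut capacity = 3 + 3 = 6.

6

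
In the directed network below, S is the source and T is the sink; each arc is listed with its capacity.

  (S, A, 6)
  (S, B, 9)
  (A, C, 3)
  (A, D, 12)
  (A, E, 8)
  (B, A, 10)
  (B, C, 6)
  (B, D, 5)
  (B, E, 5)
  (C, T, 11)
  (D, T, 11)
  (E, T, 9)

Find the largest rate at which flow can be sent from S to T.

15

Augment S→A→C→T: bottleneck 3, flow now 3.
Augment S→A→D→T: bottleneck 3, flow now 6.
Augment S→B→C→T: bottleneck 6, flow now 12.
Augment S→B→D→T: bottleneck 3, flow now 15.
No augmenting path remains; maximum flow = 15.
In the residual graph, reachable from S: {S}.
Min-cut edges: S→A (6), S→B (9); capacity 6 + 9 = 15.
This cut is saturated, so no flow can exceed 15.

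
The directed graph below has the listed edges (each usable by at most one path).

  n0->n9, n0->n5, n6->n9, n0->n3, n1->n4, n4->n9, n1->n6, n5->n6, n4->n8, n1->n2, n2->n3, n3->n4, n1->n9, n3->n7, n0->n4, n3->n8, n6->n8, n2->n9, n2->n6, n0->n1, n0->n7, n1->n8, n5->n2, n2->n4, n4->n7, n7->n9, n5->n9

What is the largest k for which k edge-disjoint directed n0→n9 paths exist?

Assign every edge capacity 1; by Menger, the answer equals the max flow.
Path n0→n9 (+1); total 1.
Path n0→n1→n9 (+1); total 2.
Path n0→n4→n9 (+1); total 3.
Path n0→n5→n9 (+1); total 4.
Path n0→n7→n9 (+1); total 5.
No residual n0→n9 path; max flow = 5.
Certifying cut of size 5: {n0→n1, n0→n5, n0→n9, n4→n9, n7→n9}.

5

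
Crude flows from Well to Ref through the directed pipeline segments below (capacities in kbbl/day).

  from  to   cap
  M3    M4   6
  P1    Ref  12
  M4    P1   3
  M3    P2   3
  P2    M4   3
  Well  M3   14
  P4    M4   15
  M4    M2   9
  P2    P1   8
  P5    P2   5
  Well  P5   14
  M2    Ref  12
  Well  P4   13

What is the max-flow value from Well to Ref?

Augment Well→P4→M4→M2→Ref: bottleneck 9, flow now 9.
Augment Well→P4→M4→P1→Ref: bottleneck 3, flow now 12.
Augment Well→M3→P2→P1→Ref: bottleneck 3, flow now 15.
Augment Well→P5→P2→P1→Ref: bottleneck 5, flow now 20.
No augmenting path remains; maximum flow = 20.
In the residual graph, reachable from Well: {Well, P4, M3, P5, M4}.
Min-cut edges: M3→P2 (3), P5→P2 (5), M4→M2 (9), M4→P1 (3); capacity 3 + 5 + 9 + 3 = 20.
This cut is saturated, so no flow can exceed 20.

20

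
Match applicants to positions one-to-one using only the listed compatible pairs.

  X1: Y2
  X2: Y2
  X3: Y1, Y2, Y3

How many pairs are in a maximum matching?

2

Unit-capacity flow: source→left, listed edges, right→sink; max matching = max flow.
Augmenting path X1→Y2 (+1); matched 1.
Augmenting path X3→Y1 (+1); matched 2.
No augmenting path remains; maximum matching = 2.
König certificate: {X3, Y2} is a vertex cover of size 2 (every listed pair touches it), so no matching can be larger.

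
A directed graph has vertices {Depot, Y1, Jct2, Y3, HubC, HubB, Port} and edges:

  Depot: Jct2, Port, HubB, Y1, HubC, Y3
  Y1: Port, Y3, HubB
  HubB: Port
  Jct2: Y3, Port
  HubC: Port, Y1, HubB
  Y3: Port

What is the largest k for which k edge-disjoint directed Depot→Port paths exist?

Assign every edge capacity 1; by Menger, the answer equals the max flow.
Path Depot→Port (+1); total 1.
Path Depot→Y1→Port (+1); total 2.
Path Depot→Jct2→Port (+1); total 3.
Path Depot→Y3→Port (+1); total 4.
Path Depot→HubC→Port (+1); total 5.
Path Depot→HubB→Port (+1); total 6.
No residual Depot→Port path; max flow = 6.
Certifying cut of size 6: {Depot→HubB, Depot→HubC, Depot→Jct2, Depot→Port, Depot→Y1, Depot→Y3}.

6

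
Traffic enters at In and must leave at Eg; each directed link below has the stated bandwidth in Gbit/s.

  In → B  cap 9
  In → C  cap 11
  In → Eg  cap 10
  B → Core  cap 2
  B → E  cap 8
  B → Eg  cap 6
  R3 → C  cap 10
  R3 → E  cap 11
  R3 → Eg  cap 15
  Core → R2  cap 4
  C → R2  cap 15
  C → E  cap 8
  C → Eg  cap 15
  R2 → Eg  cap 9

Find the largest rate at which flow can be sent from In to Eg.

29

Augment In→Eg: bottleneck 10, flow now 10.
Augment In→B→Eg: bottleneck 6, flow now 16.
Augment In→C→Eg: bottleneck 11, flow now 27.
Augment In→B→Core→R2→Eg: bottleneck 2, flow now 29.
No augmenting path remains; maximum flow = 29.
In the residual graph, reachable from In: {In, B, E}.
Min-cut edges: In→C (11), In→Eg (10), B→Core (2), B→Eg (6); capacity 11 + 10 + 2 + 6 = 29.
This cut is saturated, so no flow can exceed 29.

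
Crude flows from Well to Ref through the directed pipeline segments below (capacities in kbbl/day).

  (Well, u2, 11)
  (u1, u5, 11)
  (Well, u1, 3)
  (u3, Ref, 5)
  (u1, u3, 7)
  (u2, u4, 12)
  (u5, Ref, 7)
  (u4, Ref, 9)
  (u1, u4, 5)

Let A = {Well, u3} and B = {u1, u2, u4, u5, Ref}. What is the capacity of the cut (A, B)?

Edges leaving {Well, u3}: Well→u1 (3), Well→u2 (11), u3→Ref (5).
Cut capacity = 3 + 11 + 5 = 19.

19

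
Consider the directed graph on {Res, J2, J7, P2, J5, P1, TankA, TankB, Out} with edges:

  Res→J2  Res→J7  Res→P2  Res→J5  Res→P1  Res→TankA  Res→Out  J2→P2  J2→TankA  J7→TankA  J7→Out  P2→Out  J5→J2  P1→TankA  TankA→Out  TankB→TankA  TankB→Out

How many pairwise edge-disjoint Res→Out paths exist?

Assign every edge capacity 1; by Menger, the answer equals the max flow.
Path Res→Out (+1); total 1.
Path Res→J7→Out (+1); total 2.
Path Res→P2→Out (+1); total 3.
Path Res→TankA→Out (+1); total 4.
No residual Res→Out path; max flow = 4.
Certifying cut of size 4: {P2→Out, Res→J7, Res→Out, TankA→Out}.

4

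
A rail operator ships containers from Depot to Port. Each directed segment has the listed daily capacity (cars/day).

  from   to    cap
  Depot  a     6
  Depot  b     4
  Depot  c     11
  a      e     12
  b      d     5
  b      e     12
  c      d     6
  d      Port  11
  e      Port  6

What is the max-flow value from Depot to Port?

Augment Depot→a→e→Port: bottleneck 6, flow now 6.
Augment Depot→b→d→Port: bottleneck 4, flow now 10.
Augment Depot→c→d→Port: bottleneck 6, flow now 16.
No augmenting path remains; maximum flow = 16.
In the residual graph, reachable from Depot: {Depot, c}.
Min-cut edges: Depot→a (6), Depot→b (4), c→d (6); capacity 6 + 4 + 6 = 16.
This cut is saturated, so no flow can exceed 16.

16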